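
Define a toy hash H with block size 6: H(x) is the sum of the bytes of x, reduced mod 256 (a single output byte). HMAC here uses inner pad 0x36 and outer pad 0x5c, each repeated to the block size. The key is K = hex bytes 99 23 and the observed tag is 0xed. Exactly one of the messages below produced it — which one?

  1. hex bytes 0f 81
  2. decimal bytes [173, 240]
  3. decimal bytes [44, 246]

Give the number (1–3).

2

Key hex bytes 99 23 is 2 bytes ≤ B = 6; zero-pad to 6 bytes: K' = 99 23 00 00 00 00.
K' ⊕ ipad = af 15 36 36 36 36; K' ⊕ opad = c5 7f 5c 5c 5c 5c.
m1: inner = H(af 15 36 36 36 36 0f 81) = 2c; tag = H(c5 7f 5c 5c 5c 5c 2c) = e0
m2: inner = H(af 15 36 36 36 36 ad f0) = 39; tag = H(c5 7f 5c 5c 5c 5c 39) = ed ← matches
m3: inner = H(af 15 36 36 36 36 2c f6) = be; tag = H(c5 7f 5c 5c 5c 5c be) = 72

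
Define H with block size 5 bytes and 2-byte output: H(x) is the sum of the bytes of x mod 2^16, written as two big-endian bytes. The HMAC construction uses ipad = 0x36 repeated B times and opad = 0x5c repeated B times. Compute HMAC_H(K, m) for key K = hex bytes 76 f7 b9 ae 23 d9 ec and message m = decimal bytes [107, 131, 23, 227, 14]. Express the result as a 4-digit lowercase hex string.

02a3

Key hex bytes 76 f7 b9 ae 23 d9 ec is 7 bytes > B = 5, so hash it first: H(key) = 04 bc, then zero-pad to 5 bytes: K' = 04 bc 00 00 00.
K' ⊕ ipad = 32 8a 36 36 36.  K' ⊕ opad = 58 e0 5c 5c 5c.
Inner input = (K'⊕ipad) ∥ m = 32 8a 36 36 36 ∥ 6b 83 17 e3 0e.
Inner hash: sum = 50+138+54+54+54+107+131+23+227+14 = 852 → 03 54.
Outer input = (K'⊕opad) ∥ inner = 58 e0 5c 5c 5c ∥ 03 54.
Outer hash (tag): sum = 88+224+92+92+92+3+84 = 675 → 02 a3.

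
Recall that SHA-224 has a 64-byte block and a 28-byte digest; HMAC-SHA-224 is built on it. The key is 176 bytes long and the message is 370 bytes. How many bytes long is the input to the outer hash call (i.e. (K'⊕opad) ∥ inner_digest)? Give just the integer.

92

Key is 176 > 64 bytes, so it is hashed to 28 bytes then zero-padded to 64: |K'| = 64.
Outer input = (K'⊕opad) ∥ H(inner) → 64 + 28 = 92 bytes.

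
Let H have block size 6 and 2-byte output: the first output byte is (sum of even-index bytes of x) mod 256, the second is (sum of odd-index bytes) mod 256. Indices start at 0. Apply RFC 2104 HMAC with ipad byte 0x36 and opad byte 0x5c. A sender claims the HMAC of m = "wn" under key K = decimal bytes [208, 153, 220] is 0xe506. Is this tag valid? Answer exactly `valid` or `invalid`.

Key decimal bytes [208, 153, 220] = d0 99 dc is 3 bytes ≤ B = 6; zero-pad to 6 bytes: K' = d0 99 dc 00 00 00.
K' ⊕ ipad = e6 af ea 36 36 36; K' ⊕ opad = 8c c5 80 5c 5c 5c.
Inner hash: even-index sum = 637 mod 256 = 125; odd-index sum = 393 mod 256 = 137 → 7d 89.
Outer hash (recomputed tag): even-index sum = 485 mod 256 = 229; odd-index sum = 518 mod 256 = 6 → e5 06.
Recomputed tag = e506; claimed = e506 → match.

valid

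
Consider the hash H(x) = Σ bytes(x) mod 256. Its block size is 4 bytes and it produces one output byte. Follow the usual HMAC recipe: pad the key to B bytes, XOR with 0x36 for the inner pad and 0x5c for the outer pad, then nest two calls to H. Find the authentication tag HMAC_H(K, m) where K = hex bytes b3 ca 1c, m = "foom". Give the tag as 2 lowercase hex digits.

b3

Key hex bytes b3 ca 1c is 3 bytes ≤ B = 4; zero-pad to 4 bytes: K' = b3 ca 1c 00.
K' ⊕ ipad = 85 fc 2a 36.  K' ⊕ opad = ef 96 40 5c.
Inner input = (K'⊕ipad) ∥ m = 85 fc 2a 36 ∥ 66 6f 6f 6d.
Inner hash: sum = 133+252+42+54+102+111+111+109 = 914; mod 256 = 146 → 92.
Outer input = (K'⊕opad) ∥ inner = ef 96 40 5c ∥ 92.
Outer hash (tag): sum = 239+150+64+92+146 = 691; mod 256 = 179 → b3.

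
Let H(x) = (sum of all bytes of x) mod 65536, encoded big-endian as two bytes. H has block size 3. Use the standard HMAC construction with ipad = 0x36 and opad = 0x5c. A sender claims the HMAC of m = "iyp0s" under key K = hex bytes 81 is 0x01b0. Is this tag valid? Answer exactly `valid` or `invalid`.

Key hex bytes 81 is 1 byte ≤ B = 3; zero-pad to 3 bytes: K' = 81 00 00.
K' ⊕ ipad = b7 36 36; K' ⊕ opad = dd 5c 5c.
Inner hash: sum = 183+54+54+105+121+112+48+115 = 792 → 03 18.
Outer hash (recomputed tag): sum = 221+92+92+3+24 = 432 → 01 b0.
Recomputed tag = 01b0; claimed = 01b0 → match.

valid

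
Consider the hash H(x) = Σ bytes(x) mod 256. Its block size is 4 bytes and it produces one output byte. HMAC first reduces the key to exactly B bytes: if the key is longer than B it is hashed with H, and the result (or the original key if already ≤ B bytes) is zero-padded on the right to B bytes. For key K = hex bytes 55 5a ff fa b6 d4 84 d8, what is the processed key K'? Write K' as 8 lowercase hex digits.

8e000000

|K| = 8 > B = 4, so first hash the key.
H(K): sum = 85+90+255+250+182+212+132+216 = 1422; mod 256 = 142 → 8e.
Zero-pad H(K) = 8e to 4 bytes: K' = 8e 00 00 00.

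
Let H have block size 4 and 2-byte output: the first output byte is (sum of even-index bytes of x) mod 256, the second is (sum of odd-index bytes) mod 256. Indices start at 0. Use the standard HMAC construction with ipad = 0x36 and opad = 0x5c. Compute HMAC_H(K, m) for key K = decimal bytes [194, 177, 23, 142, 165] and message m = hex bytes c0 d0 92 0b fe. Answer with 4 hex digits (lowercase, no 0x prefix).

4cd9

Key decimal bytes [194, 177, 23, 142, 165] = c2 b1 17 8e a5 is 5 bytes > B = 4, so hash it first: H(key) = 7e 3f, then zero-pad to 4 bytes: K' = 7e 3f 00 00.
K' ⊕ ipad = 48 09 36 36.  K' ⊕ opad = 22 63 5c 5c.
Inner input = (K'⊕ipad) ∥ m = 48 09 36 36 ∥ c0 d0 92 0b fe.
Inner hash: even-index sum = 718 mod 256 = 206; odd-index sum = 282 mod 256 = 26 → ce 1a.
Outer input = (K'⊕opad) ∥ inner = 22 63 5c 5c ∥ ce 1a.
Outer hash (tag): even-index sum = 332 mod 256 = 76; odd-index sum = 217 mod 256 = 217 → 4c d9.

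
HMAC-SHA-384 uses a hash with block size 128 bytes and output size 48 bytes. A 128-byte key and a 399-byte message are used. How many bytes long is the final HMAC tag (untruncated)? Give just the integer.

48

The tag is one SHA-384 digest: 48 bytes.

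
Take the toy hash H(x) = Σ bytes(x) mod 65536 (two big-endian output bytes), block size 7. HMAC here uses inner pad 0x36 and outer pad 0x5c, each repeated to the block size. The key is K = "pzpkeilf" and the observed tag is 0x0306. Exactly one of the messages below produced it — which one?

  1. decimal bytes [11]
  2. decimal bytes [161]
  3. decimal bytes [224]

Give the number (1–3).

Key "pzpkeilf" = 70 7a 70 6b 65 69 6c 66 is 8 bytes > B = 7, so hash it first: H(key) = 03 65, then zero-pad to 7 bytes: K' = 03 65 00 00 00 00 00.
K' ⊕ ipad = 35 53 36 36 36 36 36; K' ⊕ opad = 5f 39 5c 5c 5c 5c 5c.
m1: inner = H(35 53 36 36 36 36 36 0b) = 01 a1; tag = H(5f 39 5c 5c 5c 5c 5c 01 a1) = 0306 ← matches
m2: inner = H(35 53 36 36 36 36 36 a1) = 02 37; tag = H(5f 39 5c 5c 5c 5c 5c 02 37) = 029d
m3: inner = H(35 53 36 36 36 36 36 e0) = 02 76; tag = H(5f 39 5c 5c 5c 5c 5c 02 76) = 02dc

1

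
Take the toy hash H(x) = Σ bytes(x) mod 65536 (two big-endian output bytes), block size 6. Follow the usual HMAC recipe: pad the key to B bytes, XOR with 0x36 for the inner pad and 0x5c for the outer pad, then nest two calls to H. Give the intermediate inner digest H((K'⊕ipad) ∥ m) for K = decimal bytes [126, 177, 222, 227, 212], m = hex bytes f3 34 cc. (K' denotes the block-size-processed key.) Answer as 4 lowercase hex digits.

Key decimal bytes [126, 177, 222, 227, 212] = 7e b1 de e3 d4 is 5 bytes ≤ B = 6; zero-pad to 6 bytes: K' = 7e b1 de e3 d4 00.
K' ⊕ ipad = 48 87 e8 d5 e2 36.
Inner input = 48 87 e8 d5 e2 36 ∥ f3 34 cc.
Inner hash: sum = 72+135+232+213+226+54+243+52+204 = 1431 → 05 97.

0597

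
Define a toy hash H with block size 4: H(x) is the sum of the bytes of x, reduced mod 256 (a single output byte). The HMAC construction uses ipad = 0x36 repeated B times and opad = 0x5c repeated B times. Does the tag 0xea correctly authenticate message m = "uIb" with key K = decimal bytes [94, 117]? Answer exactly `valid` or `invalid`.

Key decimal bytes [94, 117] = 5e 75 is 2 bytes ≤ B = 4; zero-pad to 4 bytes: K' = 5e 75 00 00.
K' ⊕ ipad = 68 43 36 36; K' ⊕ opad = 02 29 5c 5c.
Inner hash: sum = 104+67+54+54+117+73+98 = 567; mod 256 = 55 → 37.
Outer hash (recomputed tag): sum = 2+41+92+92+55 = 282; mod 256 = 26 → 1a.
Recomputed tag = 1a; claimed = ea → mismatch.

invalid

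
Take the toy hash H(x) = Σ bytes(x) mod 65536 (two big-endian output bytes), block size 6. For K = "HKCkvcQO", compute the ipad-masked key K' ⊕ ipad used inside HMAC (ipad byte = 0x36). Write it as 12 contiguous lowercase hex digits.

348c36363636

Key "HKCkvcQO" = 48 4b 43 6b 76 63 51 4f is 8 bytes > B = 6, so hash it first: H(key) = 02 ba, then zero-pad to 6 bytes: K' = 02 ba 00 00 00 00.
XOR each byte with 0x36: 02⊕36=34, ba⊕36=8c, 00⊕36=36, 00⊕36=36, 00⊕36=36, 00⊕36=36.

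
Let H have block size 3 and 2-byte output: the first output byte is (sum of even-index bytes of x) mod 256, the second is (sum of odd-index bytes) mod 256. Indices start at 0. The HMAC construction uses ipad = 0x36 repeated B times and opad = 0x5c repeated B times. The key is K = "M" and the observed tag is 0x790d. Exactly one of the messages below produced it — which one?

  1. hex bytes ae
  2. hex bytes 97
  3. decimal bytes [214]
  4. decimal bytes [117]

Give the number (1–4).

Key "M" = 4d is 1 byte ≤ B = 3; zero-pad to 3 bytes: K' = 4d 00 00.
K' ⊕ ipad = 7b 36 36; K' ⊕ opad = 11 5c 5c.
m1: inner = H(7b 36 36 ae) = b1 e4; tag = H(11 5c 5c b1 e4) = 510d
m2: inner = H(7b 36 36 97) = b1 cd; tag = H(11 5c 5c b1 cd) = 3a0d
m3: inner = H(7b 36 36 d6) = b1 0c; tag = H(11 5c 5c b1 0c) = 790d ← matches
m4: inner = H(7b 36 36 75) = b1 ab; tag = H(11 5c 5c b1 ab) = 180d

3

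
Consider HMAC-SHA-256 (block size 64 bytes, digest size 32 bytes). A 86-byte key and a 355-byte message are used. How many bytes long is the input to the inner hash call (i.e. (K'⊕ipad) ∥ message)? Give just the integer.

Key is 86 > 64 bytes, so it is hashed to 32 bytes then zero-padded to 64: |K'| = 64.
Inner input = (K'⊕ipad) ∥ m → 64 + 355 = 419 bytes.

419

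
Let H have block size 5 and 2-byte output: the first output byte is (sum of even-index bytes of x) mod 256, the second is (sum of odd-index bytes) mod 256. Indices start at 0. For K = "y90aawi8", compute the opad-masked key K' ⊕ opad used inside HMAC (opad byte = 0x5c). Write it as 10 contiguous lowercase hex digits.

2f155c5c5c

Key "y90aawi8" = 79 39 30 61 61 77 69 38 is 8 bytes > B = 5, so hash it first: H(key) = 73 49, then zero-pad to 5 bytes: K' = 73 49 00 00 00.
XOR each byte with 0x5c: 73⊕5c=2f, 49⊕5c=15, 00⊕5c=5c, 00⊕5c=5c, 00⊕5c=5c.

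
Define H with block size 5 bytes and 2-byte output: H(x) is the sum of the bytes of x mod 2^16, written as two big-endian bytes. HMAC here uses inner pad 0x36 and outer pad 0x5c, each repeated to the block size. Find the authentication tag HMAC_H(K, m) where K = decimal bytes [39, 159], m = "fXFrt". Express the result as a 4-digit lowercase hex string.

029b

Key decimal bytes [39, 159] = 27 9f is 2 bytes ≤ B = 5; zero-pad to 5 bytes: K' = 27 9f 00 00 00.
K' ⊕ ipad = 11 a9 36 36 36.  K' ⊕ opad = 7b c3 5c 5c 5c.
Inner input = (K'⊕ipad) ∥ m = 11 a9 36 36 36 ∥ 66 58 46 72 74.
Inner hash: sum = 17+169+54+54+54+102+88+70+114+116 = 838 → 03 46.
Outer input = (K'⊕opad) ∥ inner = 7b c3 5c 5c 5c ∥ 03 46.
Outer hash (tag): sum = 123+195+92+92+92+3+70 = 667 → 02 9b.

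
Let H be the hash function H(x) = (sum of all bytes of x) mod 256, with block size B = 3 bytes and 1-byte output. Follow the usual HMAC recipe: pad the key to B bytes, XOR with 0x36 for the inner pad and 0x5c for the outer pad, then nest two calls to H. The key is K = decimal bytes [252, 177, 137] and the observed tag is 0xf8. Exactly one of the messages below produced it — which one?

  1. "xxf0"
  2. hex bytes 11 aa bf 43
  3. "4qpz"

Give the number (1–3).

1

Key decimal bytes [252, 177, 137] = fc b1 89 is exactly B = 3 bytes: K' = fc b1 89.
K' ⊕ ipad = ca 87 bf; K' ⊕ opad = a0 ed d5.
m1: inner = H(ca 87 bf 78 78 66 30) = 96; tag = H(a0 ed d5 96) = f8 ← matches
m2: inner = H(ca 87 bf 11 aa bf 43) = cd; tag = H(a0 ed d5 cd) = 2f
m3: inner = H(ca 87 bf 34 71 70 7a) = 9f; tag = H(a0 ed d5 9f) = 01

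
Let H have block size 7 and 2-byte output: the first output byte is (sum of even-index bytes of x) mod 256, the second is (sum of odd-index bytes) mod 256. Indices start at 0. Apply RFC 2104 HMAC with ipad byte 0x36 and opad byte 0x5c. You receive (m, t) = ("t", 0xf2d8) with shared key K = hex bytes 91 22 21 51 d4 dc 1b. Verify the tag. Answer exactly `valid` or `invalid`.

valid

Key hex bytes 91 22 21 51 d4 dc 1b is exactly B = 7 bytes: K' = 91 22 21 51 d4 dc 1b.
K' ⊕ ipad = a7 14 17 67 e2 ea 2d; K' ⊕ opad = cd 7e 7d 0d 88 80 47.
Inner hash: even-index sum = 461 mod 256 = 205; odd-index sum = 473 mod 256 = 217 → cd d9.
Outer hash (recomputed tag): even-index sum = 754 mod 256 = 242; odd-index sum = 472 mod 256 = 216 → f2 d8.
Recomputed tag = f2d8; claimed = f2d8 → match.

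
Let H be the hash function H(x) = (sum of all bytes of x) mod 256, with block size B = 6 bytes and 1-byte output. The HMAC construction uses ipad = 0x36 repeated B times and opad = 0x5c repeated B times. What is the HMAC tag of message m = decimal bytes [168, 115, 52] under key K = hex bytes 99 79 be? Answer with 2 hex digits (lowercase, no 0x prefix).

57

Key hex bytes 99 79 be is 3 bytes ≤ B = 6; zero-pad to 6 bytes: K' = 99 79 be 00 00 00.
K' ⊕ ipad = af 4f 88 36 36 36.  K' ⊕ opad = c5 25 e2 5c 5c 5c.
Inner input = (K'⊕ipad) ∥ m = af 4f 88 36 36 36 ∥ a8 73 34.
Inner hash: sum = 175+79+136+54+54+54+168+115+52 = 887; mod 256 = 119 → 77.
Outer input = (K'⊕opad) ∥ inner = c5 25 e2 5c 5c 5c ∥ 77.
Outer hash (tag): sum = 197+37+226+92+92+92+119 = 855; mod 256 = 87 → 57.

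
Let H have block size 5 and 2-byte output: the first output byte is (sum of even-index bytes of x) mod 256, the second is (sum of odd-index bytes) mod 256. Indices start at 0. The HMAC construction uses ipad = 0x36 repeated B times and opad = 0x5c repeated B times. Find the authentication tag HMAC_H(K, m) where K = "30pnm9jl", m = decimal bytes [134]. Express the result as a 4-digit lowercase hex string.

0f33

Key "30pnm9jl" = 33 30 70 6e 6d 39 6a 6c is 8 bytes > B = 5, so hash it first: H(key) = 7a 43, then zero-pad to 5 bytes: K' = 7a 43 00 00 00.
K' ⊕ ipad = 4c 75 36 36 36.  K' ⊕ opad = 26 1f 5c 5c 5c.
Inner input = (K'⊕ipad) ∥ m = 4c 75 36 36 36 ∥ 86.
Inner hash: even-index sum = 184 mod 256 = 184; odd-index sum = 305 mod 256 = 49 → b8 31.
Outer input = (K'⊕opad) ∥ inner = 26 1f 5c 5c 5c ∥ b8 31.
Outer hash (tag): even-index sum = 271 mod 256 = 15; odd-index sum = 307 mod 256 = 51 → 0f 33.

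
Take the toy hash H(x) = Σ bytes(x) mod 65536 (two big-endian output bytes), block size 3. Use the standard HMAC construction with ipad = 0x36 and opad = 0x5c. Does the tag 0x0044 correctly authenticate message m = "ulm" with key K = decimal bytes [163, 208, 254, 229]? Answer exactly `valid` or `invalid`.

invalid

Key decimal bytes [163, 208, 254, 229] = a3 d0 fe e5 is 4 bytes > B = 3, so hash it first: H(key) = 03 56, then zero-pad to 3 bytes: K' = 03 56 00.
K' ⊕ ipad = 35 60 36; K' ⊕ opad = 5f 0a 5c.
Inner hash: sum = 53+96+54+117+108+109 = 537 → 02 19.
Outer hash (recomputed tag): sum = 95+10+92+2+25 = 224 → 00 e0.
Recomputed tag = 00e0; claimed = 0044 → mismatch.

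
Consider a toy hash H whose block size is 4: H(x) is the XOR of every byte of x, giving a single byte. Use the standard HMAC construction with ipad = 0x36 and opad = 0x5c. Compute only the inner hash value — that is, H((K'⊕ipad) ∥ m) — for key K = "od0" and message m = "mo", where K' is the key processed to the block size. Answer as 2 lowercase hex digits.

Key "od0" = 6f 64 30 is 3 bytes ≤ B = 4; zero-pad to 4 bytes: K' = 6f 64 30 00.
K' ⊕ ipad = 59 52 06 36.
Inner input = 59 52 06 36 ∥ 6d 6f.
Inner hash: XOR 59⊕52⊕06⊕36⊕6d⊕6f = 39.

39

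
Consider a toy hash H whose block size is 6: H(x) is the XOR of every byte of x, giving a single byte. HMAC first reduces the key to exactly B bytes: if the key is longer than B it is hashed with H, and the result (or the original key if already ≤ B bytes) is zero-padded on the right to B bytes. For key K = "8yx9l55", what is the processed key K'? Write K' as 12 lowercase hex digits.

6c0000000000

|K| = 7 > B = 6, so first hash the key.
H(K): XOR 38⊕79⊕78⊕39⊕6c⊕35⊕35 = 6c.
Zero-pad H(K) = 6c to 6 bytes: K' = 6c 00 00 00 00 00.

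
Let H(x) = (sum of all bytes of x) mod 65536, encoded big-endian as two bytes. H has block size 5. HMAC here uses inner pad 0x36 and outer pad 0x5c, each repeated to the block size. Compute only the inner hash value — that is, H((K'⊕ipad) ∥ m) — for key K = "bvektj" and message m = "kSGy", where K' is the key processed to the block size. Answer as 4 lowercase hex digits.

0304

Key "bvektj" = 62 76 65 6b 74 6a is 6 bytes > B = 5, so hash it first: H(key) = 02 86, then zero-pad to 5 bytes: K' = 02 86 00 00 00.
K' ⊕ ipad = 34 b0 36 36 36.
Inner input = 34 b0 36 36 36 ∥ 6b 53 47 79.
Inner hash: sum = 52+176+54+54+54+107+83+71+121 = 772 → 03 04.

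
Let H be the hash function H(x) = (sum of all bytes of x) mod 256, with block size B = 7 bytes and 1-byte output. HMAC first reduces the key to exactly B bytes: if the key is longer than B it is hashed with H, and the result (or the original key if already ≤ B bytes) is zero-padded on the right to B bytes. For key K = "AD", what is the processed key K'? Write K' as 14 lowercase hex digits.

41440000000000

Key "AD" = 41 44 is 2 bytes ≤ B = 7; zero-pad to 7 bytes: K' = 41 44 00 00 00 00 00.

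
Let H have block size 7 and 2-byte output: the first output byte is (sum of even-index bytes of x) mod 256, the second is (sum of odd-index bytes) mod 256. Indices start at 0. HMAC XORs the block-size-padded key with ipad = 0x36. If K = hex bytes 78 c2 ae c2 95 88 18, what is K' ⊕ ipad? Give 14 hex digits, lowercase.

4ef498f4a3be2e

Key hex bytes 78 c2 ae c2 95 88 18 is exactly B = 7 bytes: K' = 78 c2 ae c2 95 88 18.
XOR each byte with 0x36: 78⊕36=4e, c2⊕36=f4, ae⊕36=98, c2⊕36=f4, 95⊕36=a3, 88⊕36=be, 18⊕36=2e.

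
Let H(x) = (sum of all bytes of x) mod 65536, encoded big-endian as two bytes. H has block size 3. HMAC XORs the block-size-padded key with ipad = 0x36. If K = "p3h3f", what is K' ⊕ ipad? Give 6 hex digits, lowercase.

379236

Key "p3h3f" = 70 33 68 33 66 is 5 bytes > B = 3, so hash it first: H(key) = 01 a4, then zero-pad to 3 bytes: K' = 01 a4 00.
XOR each byte with 0x36: 01⊕36=37, a4⊕36=92, 00⊕36=36.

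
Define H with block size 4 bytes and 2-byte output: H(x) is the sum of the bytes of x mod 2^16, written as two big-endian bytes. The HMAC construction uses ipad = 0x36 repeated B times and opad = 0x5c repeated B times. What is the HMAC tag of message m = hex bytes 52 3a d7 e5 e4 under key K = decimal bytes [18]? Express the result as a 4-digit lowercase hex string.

0257

Key decimal bytes [18] = 12 is 1 byte ≤ B = 4; zero-pad to 4 bytes: K' = 12 00 00 00.
K' ⊕ ipad = 24 36 36 36.  K' ⊕ opad = 4e 5c 5c 5c.
Inner input = (K'⊕ipad) ∥ m = 24 36 36 36 ∥ 52 3a d7 e5 e4.
Inner hash: sum = 36+54+54+54+82+58+215+229+228 = 1010 → 03 f2.
Outer input = (K'⊕opad) ∥ inner = 4e 5c 5c 5c ∥ 03 f2.
Outer hash (tag): sum = 78+92+92+92+3+242 = 599 → 02 57.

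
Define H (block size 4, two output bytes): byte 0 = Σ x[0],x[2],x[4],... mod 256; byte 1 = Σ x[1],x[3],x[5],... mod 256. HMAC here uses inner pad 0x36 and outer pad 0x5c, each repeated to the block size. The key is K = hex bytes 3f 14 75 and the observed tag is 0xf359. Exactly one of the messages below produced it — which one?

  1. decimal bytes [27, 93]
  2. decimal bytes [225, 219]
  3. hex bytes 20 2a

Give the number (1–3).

Key hex bytes 3f 14 75 is 3 bytes ≤ B = 4; zero-pad to 4 bytes: K' = 3f 14 75 00.
K' ⊕ ipad = 09 22 43 36; K' ⊕ opad = 63 48 29 5c.
m1: inner = H(09 22 43 36 1b 5d) = 67 b5; tag = H(63 48 29 5c 67 b5) = f359 ← matches
m2: inner = H(09 22 43 36 e1 db) = 2d 33; tag = H(63 48 29 5c 2d 33) = b9d7
m3: inner = H(09 22 43 36 20 2a) = 6c 82; tag = H(63 48 29 5c 6c 82) = f826

1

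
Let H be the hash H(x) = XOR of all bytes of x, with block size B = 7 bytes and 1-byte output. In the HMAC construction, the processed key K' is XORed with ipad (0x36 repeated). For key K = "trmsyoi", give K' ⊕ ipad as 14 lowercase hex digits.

Key "trmsyoi" = 74 72 6d 73 79 6f 69 is exactly B = 7 bytes: K' = 74 72 6d 73 79 6f 69.
XOR each byte with 0x36: 74⊕36=42, 72⊕36=44, 6d⊕36=5b, 73⊕36=45, 79⊕36=4f, 6f⊕36=59, 69⊕36=5f.

42445b454f595f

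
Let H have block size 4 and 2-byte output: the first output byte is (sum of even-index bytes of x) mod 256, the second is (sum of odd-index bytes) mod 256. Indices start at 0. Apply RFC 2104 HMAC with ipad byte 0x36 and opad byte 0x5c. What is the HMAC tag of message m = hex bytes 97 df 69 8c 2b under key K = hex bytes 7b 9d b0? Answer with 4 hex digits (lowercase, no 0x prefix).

1169

Key hex bytes 7b 9d b0 is 3 bytes ≤ B = 4; zero-pad to 4 bytes: K' = 7b 9d b0 00.
K' ⊕ ipad = 4d ab 86 36.  K' ⊕ opad = 27 c1 ec 5c.
Inner input = (K'⊕ipad) ∥ m = 4d ab 86 36 ∥ 97 df 69 8c 2b.
Inner hash: even-index sum = 510 mod 256 = 254; odd-index sum = 588 mod 256 = 76 → fe 4c.
Outer input = (K'⊕opad) ∥ inner = 27 c1 ec 5c ∥ fe 4c.
Outer hash (tag): even-index sum = 529 mod 256 = 17; odd-index sum = 361 mod 256 = 105 → 11 69.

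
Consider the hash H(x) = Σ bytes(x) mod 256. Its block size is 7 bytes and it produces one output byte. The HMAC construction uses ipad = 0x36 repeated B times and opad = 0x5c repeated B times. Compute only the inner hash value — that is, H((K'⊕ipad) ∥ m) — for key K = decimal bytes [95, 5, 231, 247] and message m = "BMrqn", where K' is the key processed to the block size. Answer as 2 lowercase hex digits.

Key decimal bytes [95, 5, 231, 247] = 5f 05 e7 f7 is 4 bytes ≤ B = 7; zero-pad to 7 bytes: K' = 5f 05 e7 f7 00 00 00.
K' ⊕ ipad = 69 33 d1 c1 36 36 36.
Inner input = 69 33 d1 c1 36 36 36 ∥ 42 4d 72 71 6e.
Inner hash: sum = 105+51+209+193+54+54+54+66+77+114+113+110 = 1200; mod 256 = 176 → b0.

b0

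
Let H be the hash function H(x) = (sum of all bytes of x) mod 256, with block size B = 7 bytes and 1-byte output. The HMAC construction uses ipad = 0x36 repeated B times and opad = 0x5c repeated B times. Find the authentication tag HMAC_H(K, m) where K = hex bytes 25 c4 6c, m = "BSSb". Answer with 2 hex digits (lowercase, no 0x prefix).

32

Key hex bytes 25 c4 6c is 3 bytes ≤ B = 7; zero-pad to 7 bytes: K' = 25 c4 6c 00 00 00 00.
K' ⊕ ipad = 13 f2 5a 36 36 36 36.  K' ⊕ opad = 79 98 30 5c 5c 5c 5c.
Inner input = (K'⊕ipad) ∥ m = 13 f2 5a 36 36 36 36 ∥ 42 53 53 62.
Inner hash: sum = 19+242+90+54+54+54+54+66+83+83+98 = 897; mod 256 = 129 → 81.
Outer input = (K'⊕opad) ∥ inner = 79 98 30 5c 5c 5c 5c ∥ 81.
Outer hash (tag): sum = 121+152+48+92+92+92+92+129 = 818; mod 256 = 50 → 32.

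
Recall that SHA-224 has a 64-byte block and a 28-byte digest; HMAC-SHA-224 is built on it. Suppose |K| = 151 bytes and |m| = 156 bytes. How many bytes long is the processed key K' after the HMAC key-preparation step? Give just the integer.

Key is 151 > 64 bytes, so it is hashed to 28 bytes then zero-padded to 64: |K'| = 64.

64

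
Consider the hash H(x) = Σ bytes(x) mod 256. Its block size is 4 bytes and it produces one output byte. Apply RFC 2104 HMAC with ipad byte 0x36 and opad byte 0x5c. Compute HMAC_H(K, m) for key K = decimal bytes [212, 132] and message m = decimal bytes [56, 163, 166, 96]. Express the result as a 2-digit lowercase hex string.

f9

Key decimal bytes [212, 132] = d4 84 is 2 bytes ≤ B = 4; zero-pad to 4 bytes: K' = d4 84 00 00.
K' ⊕ ipad = e2 b2 36 36.  K' ⊕ opad = 88 d8 5c 5c.
Inner input = (K'⊕ipad) ∥ m = e2 b2 36 36 ∥ 38 a3 a6 60.
Inner hash: sum = 226+178+54+54+56+163+166+96 = 993; mod 256 = 225 → e1.
Outer input = (K'⊕opad) ∥ inner = 88 d8 5c 5c ∥ e1.
Outer hash (tag): sum = 136+216+92+92+225 = 761; mod 256 = 249 → f9.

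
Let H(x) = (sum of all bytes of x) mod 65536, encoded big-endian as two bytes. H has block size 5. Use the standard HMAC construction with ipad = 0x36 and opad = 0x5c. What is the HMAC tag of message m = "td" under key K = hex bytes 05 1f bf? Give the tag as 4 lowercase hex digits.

Key hex bytes 05 1f bf is 3 bytes ≤ B = 5; zero-pad to 5 bytes: K' = 05 1f bf 00 00.
K' ⊕ ipad = 33 29 89 36 36.  K' ⊕ opad = 59 43 e3 5c 5c.
Inner input = (K'⊕ipad) ∥ m = 33 29 89 36 36 ∥ 74 64.
Inner hash: sum = 51+41+137+54+54+116+100 = 553 → 02 29.
Outer input = (K'⊕opad) ∥ inner = 59 43 e3 5c 5c ∥ 02 29.
Outer hash (tag): sum = 89+67+227+92+92+2+41 = 610 → 02 62.

0262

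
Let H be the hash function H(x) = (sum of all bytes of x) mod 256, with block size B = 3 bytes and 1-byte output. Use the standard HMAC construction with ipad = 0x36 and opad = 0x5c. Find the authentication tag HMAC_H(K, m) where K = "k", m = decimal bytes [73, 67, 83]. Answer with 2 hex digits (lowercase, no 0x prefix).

97

Key "k" = 6b is 1 byte ≤ B = 3; zero-pad to 3 bytes: K' = 6b 00 00.
K' ⊕ ipad = 5d 36 36.  K' ⊕ opad = 37 5c 5c.
Inner input = (K'⊕ipad) ∥ m = 5d 36 36 ∥ 49 43 53.
Inner hash: sum = 93+54+54+73+67+83 = 424; mod 256 = 168 → a8.
Outer input = (K'⊕opad) ∥ inner = 37 5c 5c ∥ a8.
Outer hash (tag): sum = 55+92+92+168 = 407; mod 256 = 151 → 97.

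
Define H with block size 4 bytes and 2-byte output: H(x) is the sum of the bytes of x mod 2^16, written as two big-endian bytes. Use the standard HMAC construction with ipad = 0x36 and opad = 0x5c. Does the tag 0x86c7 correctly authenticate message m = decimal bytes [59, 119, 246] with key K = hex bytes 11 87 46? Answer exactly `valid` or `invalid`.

invalid

Key hex bytes 11 87 46 is 3 bytes ≤ B = 4; zero-pad to 4 bytes: K' = 11 87 46 00.
K' ⊕ ipad = 27 b1 70 36; K' ⊕ opad = 4d db 1a 5c.
Inner hash: sum = 39+177+112+54+59+119+246 = 806 → 03 26.
Outer hash (recomputed tag): sum = 77+219+26+92+3+38 = 455 → 01 c7.
Recomputed tag = 01c7; claimed = 86c7 → mismatch.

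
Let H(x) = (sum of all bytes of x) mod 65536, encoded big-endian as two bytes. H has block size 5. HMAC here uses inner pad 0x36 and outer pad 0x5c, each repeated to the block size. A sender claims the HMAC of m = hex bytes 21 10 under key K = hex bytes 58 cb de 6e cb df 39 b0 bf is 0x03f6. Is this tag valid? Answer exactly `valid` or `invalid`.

invalid

Key hex bytes 58 cb de 6e cb df 39 b0 bf is 9 bytes > B = 5, so hash it first: H(key) = 05 c1, then zero-pad to 5 bytes: K' = 05 c1 00 00 00.
K' ⊕ ipad = 33 f7 36 36 36; K' ⊕ opad = 59 9d 5c 5c 5c.
Inner hash: sum = 51+247+54+54+54+33+16 = 509 → 01 fd.
Outer hash (recomputed tag): sum = 89+157+92+92+92+1+253 = 776 → 03 08.
Recomputed tag = 0308; claimed = 03f6 → mismatch.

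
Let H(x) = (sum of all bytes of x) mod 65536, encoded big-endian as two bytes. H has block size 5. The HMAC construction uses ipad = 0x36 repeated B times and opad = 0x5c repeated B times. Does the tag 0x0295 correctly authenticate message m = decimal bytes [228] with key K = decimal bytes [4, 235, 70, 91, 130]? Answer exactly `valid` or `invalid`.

valid

Key decimal bytes [4, 235, 70, 91, 130] = 04 eb 46 5b 82 is exactly B = 5 bytes: K' = 04 eb 46 5b 82.
K' ⊕ ipad = 32 dd 70 6d b4; K' ⊕ opad = 58 b7 1a 07 de.
Inner hash: sum = 50+221+112+109+180+228 = 900 → 03 84.
Outer hash (recomputed tag): sum = 88+183+26+7+222+3+132 = 661 → 02 95.
Recomputed tag = 0295; claimed = 0295 → match.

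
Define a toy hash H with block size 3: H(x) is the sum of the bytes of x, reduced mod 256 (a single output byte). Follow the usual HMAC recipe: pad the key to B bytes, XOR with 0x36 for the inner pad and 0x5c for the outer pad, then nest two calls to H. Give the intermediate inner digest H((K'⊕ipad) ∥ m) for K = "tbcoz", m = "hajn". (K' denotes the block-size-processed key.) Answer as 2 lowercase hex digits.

21

Key "tbcoz" = 74 62 63 6f 7a is 5 bytes > B = 3, so hash it first: H(key) = 22, then zero-pad to 3 bytes: K' = 22 00 00.
K' ⊕ ipad = 14 36 36.
Inner input = 14 36 36 ∥ 68 61 6a 6e.
Inner hash: sum = 20+54+54+104+97+106+110 = 545; mod 256 = 33 → 21.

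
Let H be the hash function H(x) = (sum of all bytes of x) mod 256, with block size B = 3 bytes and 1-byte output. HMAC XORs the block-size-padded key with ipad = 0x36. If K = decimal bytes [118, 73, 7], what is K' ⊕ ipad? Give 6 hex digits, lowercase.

Key decimal bytes [118, 73, 7] = 76 49 07 is exactly B = 3 bytes: K' = 76 49 07.
XOR each byte with 0x36: 76⊕36=40, 49⊕36=7f, 07⊕36=31.

407f31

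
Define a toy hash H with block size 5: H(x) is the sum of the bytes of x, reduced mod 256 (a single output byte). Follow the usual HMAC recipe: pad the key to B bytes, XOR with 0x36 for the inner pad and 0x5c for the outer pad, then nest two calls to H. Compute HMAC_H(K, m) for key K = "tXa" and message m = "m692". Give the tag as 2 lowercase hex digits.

Key "tXa" = 74 58 61 is 3 bytes ≤ B = 5; zero-pad to 5 bytes: K' = 74 58 61 00 00.
K' ⊕ ipad = 42 6e 57 36 36.  K' ⊕ opad = 28 04 3d 5c 5c.
Inner input = (K'⊕ipad) ∥ m = 42 6e 57 36 36 ∥ 6d 36 39 32.
Inner hash: sum = 66+110+87+54+54+109+54+57+50 = 641; mod 256 = 129 → 81.
Outer input = (K'⊕opad) ∥ inner = 28 04 3d 5c 5c ∥ 81.
Outer hash (tag): sum = 40+4+61+92+92+129 = 418; mod 256 = 162 → a2.

a2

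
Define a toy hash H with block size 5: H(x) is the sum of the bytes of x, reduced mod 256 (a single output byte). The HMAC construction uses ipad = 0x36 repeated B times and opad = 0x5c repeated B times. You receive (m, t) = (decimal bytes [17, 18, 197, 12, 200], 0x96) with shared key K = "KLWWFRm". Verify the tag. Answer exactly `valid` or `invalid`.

Key "KLWWFRm" = 4b 4c 57 57 46 52 6d is 7 bytes > B = 5, so hash it first: H(key) = 4a, then zero-pad to 5 bytes: K' = 4a 00 00 00 00.
K' ⊕ ipad = 7c 36 36 36 36; K' ⊕ opad = 16 5c 5c 5c 5c.
Inner hash: sum = 124+54+54+54+54+17+18+197+12+200 = 784; mod 256 = 16 → 10.
Outer hash (recomputed tag): sum = 22+92+92+92+92+16 = 406; mod 256 = 150 → 96.
Recomputed tag = 96; claimed = 96 → match.

valid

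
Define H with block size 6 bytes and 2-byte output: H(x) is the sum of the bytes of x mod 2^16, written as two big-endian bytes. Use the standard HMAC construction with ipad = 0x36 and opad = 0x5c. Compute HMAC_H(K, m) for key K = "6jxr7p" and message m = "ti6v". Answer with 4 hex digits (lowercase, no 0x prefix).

Key "6jxr7p" = 36 6a 78 72 37 70 is exactly B = 6 bytes: K' = 36 6a 78 72 37 70.
K' ⊕ ipad = 00 5c 4e 44 01 46.  K' ⊕ opad = 6a 36 24 2e 6b 2c.
Inner input = (K'⊕ipad) ∥ m = 00 5c 4e 44 01 46 ∥ 74 69 36 76.
Inner hash: sum = 0+92+78+68+1+70+116+105+54+118 = 702 → 02 be.
Outer input = (K'⊕opad) ∥ inner = 6a 36 24 2e 6b 2c ∥ 02 be.
Outer hash (tag): sum = 106+54+36+46+107+44+2+190 = 585 → 02 49.

0249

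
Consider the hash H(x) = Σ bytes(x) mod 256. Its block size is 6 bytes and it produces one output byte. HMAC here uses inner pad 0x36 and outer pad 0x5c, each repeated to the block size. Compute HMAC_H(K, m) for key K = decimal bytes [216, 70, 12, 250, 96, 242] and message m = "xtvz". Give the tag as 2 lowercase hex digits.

d8

Key decimal bytes [216, 70, 12, 250, 96, 242] = d8 46 0c fa 60 f2 is exactly B = 6 bytes: K' = d8 46 0c fa 60 f2.
K' ⊕ ipad = ee 70 3a cc 56 c4.  K' ⊕ opad = 84 1a 50 a6 3c ae.
Inner input = (K'⊕ipad) ∥ m = ee 70 3a cc 56 c4 ∥ 78 74 76 7a.
Inner hash: sum = 238+112+58+204+86+196+120+116+118+122 = 1370; mod 256 = 90 → 5a.
Outer input = (K'⊕opad) ∥ inner = 84 1a 50 a6 3c ae ∥ 5a.
Outer hash (tag): sum = 132+26+80+166+60+174+90 = 728; mod 256 = 216 → d8.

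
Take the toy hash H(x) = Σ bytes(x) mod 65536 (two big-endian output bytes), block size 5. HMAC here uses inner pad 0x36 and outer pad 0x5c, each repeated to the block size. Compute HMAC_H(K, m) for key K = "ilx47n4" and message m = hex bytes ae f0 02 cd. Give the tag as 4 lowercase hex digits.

Key "ilx47n4" = 69 6c 78 34 37 6e 34 is 7 bytes > B = 5, so hash it first: H(key) = 02 5a, then zero-pad to 5 bytes: K' = 02 5a 00 00 00.
K' ⊕ ipad = 34 6c 36 36 36.  K' ⊕ opad = 5e 06 5c 5c 5c.
Inner input = (K'⊕ipad) ∥ m = 34 6c 36 36 36 ∥ ae f0 02 cd.
Inner hash: sum = 52+108+54+54+54+174+240+2+205 = 943 → 03 af.
Outer input = (K'⊕opad) ∥ inner = 5e 06 5c 5c 5c ∥ 03 af.
Outer hash (tag): sum = 94+6+92+92+92+3+175 = 554 → 02 2a.

022a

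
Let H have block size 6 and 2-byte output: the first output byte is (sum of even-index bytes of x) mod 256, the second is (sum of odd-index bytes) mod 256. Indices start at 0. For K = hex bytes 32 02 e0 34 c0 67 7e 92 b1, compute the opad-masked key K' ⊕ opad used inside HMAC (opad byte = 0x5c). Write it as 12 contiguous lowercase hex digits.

5d735c5c5c5c

Key hex bytes 32 02 e0 34 c0 67 7e 92 b1 is 9 bytes > B = 6, so hash it first: H(key) = 01 2f, then zero-pad to 6 bytes: K' = 01 2f 00 00 00 00.
XOR each byte with 0x5c: 01⊕5c=5d, 2f⊕5c=73, 00⊕5c=5c, 00⊕5c=5c, 00⊕5c=5c, 00⊕5c=5c.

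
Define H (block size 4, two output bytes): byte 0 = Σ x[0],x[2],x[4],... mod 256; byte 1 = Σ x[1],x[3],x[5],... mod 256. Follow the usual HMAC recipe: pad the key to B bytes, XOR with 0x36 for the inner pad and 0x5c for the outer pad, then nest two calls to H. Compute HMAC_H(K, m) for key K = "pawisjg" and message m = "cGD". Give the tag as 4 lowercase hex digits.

cd43

Key "pawisjg" = 70 61 77 69 73 6a 67 is 7 bytes > B = 4, so hash it first: H(key) = c1 34, then zero-pad to 4 bytes: K' = c1 34 00 00.
K' ⊕ ipad = f7 02 36 36.  K' ⊕ opad = 9d 68 5c 5c.
Inner input = (K'⊕ipad) ∥ m = f7 02 36 36 ∥ 63 47 44.
Inner hash: even-index sum = 468 mod 256 = 212; odd-index sum = 127 mod 256 = 127 → d4 7f.
Outer input = (K'⊕opad) ∥ inner = 9d 68 5c 5c ∥ d4 7f.
Outer hash (tag): even-index sum = 461 mod 256 = 205; odd-index sum = 323 mod 256 = 67 → cd 43.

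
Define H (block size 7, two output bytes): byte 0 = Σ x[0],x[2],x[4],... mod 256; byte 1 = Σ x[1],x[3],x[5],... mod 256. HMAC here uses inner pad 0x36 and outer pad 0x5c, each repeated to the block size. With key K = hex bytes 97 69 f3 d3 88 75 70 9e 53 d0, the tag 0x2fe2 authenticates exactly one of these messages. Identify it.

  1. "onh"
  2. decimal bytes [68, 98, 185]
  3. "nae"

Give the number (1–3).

2

Key hex bytes 97 69 f3 d3 88 75 70 9e 53 d0 is 10 bytes > B = 7, so hash it first: H(key) = d5 1f, then zero-pad to 7 bytes: K' = d5 1f 00 00 00 00 00.
K' ⊕ ipad = e3 29 36 36 36 36 36; K' ⊕ opad = 89 43 5c 5c 5c 5c 5c.
m1: inner = H(e3 29 36 36 36 36 36 6f 6e 68) = f3 6c; tag = H(89 43 5c 5c 5c 5c 5c f3 6c) = 09ee
m2: inner = H(e3 29 36 36 36 36 36 44 62 b9) = e7 92; tag = H(89 43 5c 5c 5c 5c 5c e7 92) = 2fe2 ← matches
m3: inner = H(e3 29 36 36 36 36 36 6e 61 65) = e6 68; tag = H(89 43 5c 5c 5c 5c 5c e6 68) = 05e1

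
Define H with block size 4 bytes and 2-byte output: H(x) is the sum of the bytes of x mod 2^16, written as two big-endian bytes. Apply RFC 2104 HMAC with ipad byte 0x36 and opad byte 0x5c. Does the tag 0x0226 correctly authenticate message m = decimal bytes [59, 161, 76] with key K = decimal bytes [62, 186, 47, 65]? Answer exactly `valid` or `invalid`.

Key decimal bytes [62, 186, 47, 65] = 3e ba 2f 41 is exactly B = 4 bytes: K' = 3e ba 2f 41.
K' ⊕ ipad = 08 8c 19 77; K' ⊕ opad = 62 e6 73 1d.
Inner hash: sum = 8+140+25+119+59+161+76 = 588 → 02 4c.
Outer hash (recomputed tag): sum = 98+230+115+29+2+76 = 550 → 02 26.
Recomputed tag = 0226; claimed = 0226 → match.

valid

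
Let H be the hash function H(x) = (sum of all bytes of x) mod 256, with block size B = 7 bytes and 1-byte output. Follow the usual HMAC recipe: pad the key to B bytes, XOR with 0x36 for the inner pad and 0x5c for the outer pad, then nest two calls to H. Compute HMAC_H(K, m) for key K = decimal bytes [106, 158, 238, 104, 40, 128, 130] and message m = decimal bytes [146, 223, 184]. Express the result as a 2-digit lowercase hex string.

Key decimal bytes [106, 158, 238, 104, 40, 128, 130] = 6a 9e ee 68 28 80 82 is exactly B = 7 bytes: K' = 6a 9e ee 68 28 80 82.
K' ⊕ ipad = 5c a8 d8 5e 1e b6 b4.  K' ⊕ opad = 36 c2 b2 34 74 dc de.
Inner input = (K'⊕ipad) ∥ m = 5c a8 d8 5e 1e b6 b4 ∥ 92 df b8.
Inner hash: sum = 92+168+216+94+30+182+180+146+223+184 = 1515; mod 256 = 235 → eb.
Outer input = (K'⊕opad) ∥ inner = 36 c2 b2 34 74 dc de ∥ eb.
Outer hash (tag): sum = 54+194+178+52+116+220+222+235 = 1271; mod 256 = 247 → f7.

f7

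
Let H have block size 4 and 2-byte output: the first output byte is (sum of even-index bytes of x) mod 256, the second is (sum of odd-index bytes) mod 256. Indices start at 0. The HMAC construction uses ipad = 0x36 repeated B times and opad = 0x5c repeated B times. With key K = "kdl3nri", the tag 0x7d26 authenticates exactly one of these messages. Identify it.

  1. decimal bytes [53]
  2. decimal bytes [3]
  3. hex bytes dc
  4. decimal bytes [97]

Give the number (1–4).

Key "kdl3nri" = 6b 64 6c 33 6e 72 69 is 7 bytes > B = 4, so hash it first: H(key) = ae 09, then zero-pad to 4 bytes: K' = ae 09 00 00.
K' ⊕ ipad = 98 3f 36 36; K' ⊕ opad = f2 55 5c 5c.
m1: inner = H(98 3f 36 36 35) = 03 75; tag = H(f2 55 5c 5c 03 75) = 5126
m2: inner = H(98 3f 36 36 03) = d1 75; tag = H(f2 55 5c 5c d1 75) = 1f26
m3: inner = H(98 3f 36 36 dc) = aa 75; tag = H(f2 55 5c 5c aa 75) = f826
m4: inner = H(98 3f 36 36 61) = 2f 75; tag = H(f2 55 5c 5c 2f 75) = 7d26 ← matches

4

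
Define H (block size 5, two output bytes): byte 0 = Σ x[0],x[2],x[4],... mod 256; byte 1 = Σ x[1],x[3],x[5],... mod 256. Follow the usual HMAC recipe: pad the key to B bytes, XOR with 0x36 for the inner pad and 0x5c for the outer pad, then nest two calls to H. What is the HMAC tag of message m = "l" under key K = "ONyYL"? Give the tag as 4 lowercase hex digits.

9b59

Key "ONyYL" = 4f 4e 79 59 4c is exactly B = 5 bytes: K' = 4f 4e 79 59 4c.
K' ⊕ ipad = 79 78 4f 6f 7a.  K' ⊕ opad = 13 12 25 05 10.
Inner input = (K'⊕ipad) ∥ m = 79 78 4f 6f 7a ∥ 6c.
Inner hash: even-index sum = 322 mod 256 = 66; odd-index sum = 339 mod 256 = 83 → 42 53.
Outer input = (K'⊕opad) ∥ inner = 13 12 25 05 10 ∥ 42 53.
Outer hash (tag): even-index sum = 155 mod 256 = 155; odd-index sum = 89 mod 256 = 89 → 9b 59.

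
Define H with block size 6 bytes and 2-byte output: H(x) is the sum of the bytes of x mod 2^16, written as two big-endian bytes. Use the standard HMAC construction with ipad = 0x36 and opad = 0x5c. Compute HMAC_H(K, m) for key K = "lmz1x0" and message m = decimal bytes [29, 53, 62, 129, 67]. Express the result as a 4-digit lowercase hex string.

Key "lmz1x0" = 6c 6d 7a 31 78 30 is exactly B = 6 bytes: K' = 6c 6d 7a 31 78 30.
K' ⊕ ipad = 5a 5b 4c 07 4e 06.  K' ⊕ opad = 30 31 26 6d 24 6c.
Inner input = (K'⊕ipad) ∥ m = 5a 5b 4c 07 4e 06 ∥ 1d 35 3e 81 43.
Inner hash: sum = 90+91+76+7+78+6+29+53+62+129+67 = 688 → 02 b0.
Outer input = (K'⊕opad) ∥ inner = 30 31 26 6d 24 6c ∥ 02 b0.
Outer hash (tag): sum = 48+49+38+109+36+108+2+176 = 566 → 02 36.

0236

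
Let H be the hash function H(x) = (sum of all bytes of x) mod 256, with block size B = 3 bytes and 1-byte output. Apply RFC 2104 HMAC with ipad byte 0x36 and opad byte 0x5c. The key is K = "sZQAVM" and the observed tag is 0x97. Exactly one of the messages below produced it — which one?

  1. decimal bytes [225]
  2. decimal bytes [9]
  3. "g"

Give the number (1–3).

1

Key "sZQAVM" = 73 5a 51 41 56 4d is 6 bytes > B = 3, so hash it first: H(key) = 02, then zero-pad to 3 bytes: K' = 02 00 00.
K' ⊕ ipad = 34 36 36; K' ⊕ opad = 5e 5c 5c.
m1: inner = H(34 36 36 e1) = 81; tag = H(5e 5c 5c 81) = 97 ← matches
m2: inner = H(34 36 36 09) = a9; tag = H(5e 5c 5c a9) = bf
m3: inner = H(34 36 36 67) = 07; tag = H(5e 5c 5c 07) = 1d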